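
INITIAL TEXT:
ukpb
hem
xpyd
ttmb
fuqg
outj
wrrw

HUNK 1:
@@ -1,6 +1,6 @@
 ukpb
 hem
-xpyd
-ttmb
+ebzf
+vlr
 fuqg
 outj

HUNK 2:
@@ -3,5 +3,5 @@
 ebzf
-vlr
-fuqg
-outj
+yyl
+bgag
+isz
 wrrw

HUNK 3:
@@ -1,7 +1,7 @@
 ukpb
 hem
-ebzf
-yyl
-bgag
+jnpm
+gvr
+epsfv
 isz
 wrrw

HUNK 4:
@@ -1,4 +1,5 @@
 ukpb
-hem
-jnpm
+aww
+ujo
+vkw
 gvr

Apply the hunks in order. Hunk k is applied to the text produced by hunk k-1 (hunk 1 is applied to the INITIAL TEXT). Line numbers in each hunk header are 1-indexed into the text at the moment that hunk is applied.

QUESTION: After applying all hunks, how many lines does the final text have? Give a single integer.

Hunk 1: at line 1 remove [xpyd,ttmb] add [ebzf,vlr] -> 7 lines: ukpb hem ebzf vlr fuqg outj wrrw
Hunk 2: at line 3 remove [vlr,fuqg,outj] add [yyl,bgag,isz] -> 7 lines: ukpb hem ebzf yyl bgag isz wrrw
Hunk 3: at line 1 remove [ebzf,yyl,bgag] add [jnpm,gvr,epsfv] -> 7 lines: ukpb hem jnpm gvr epsfv isz wrrw
Hunk 4: at line 1 remove [hem,jnpm] add [aww,ujo,vkw] -> 8 lines: ukpb aww ujo vkw gvr epsfv isz wrrw
Final line count: 8

Answer: 8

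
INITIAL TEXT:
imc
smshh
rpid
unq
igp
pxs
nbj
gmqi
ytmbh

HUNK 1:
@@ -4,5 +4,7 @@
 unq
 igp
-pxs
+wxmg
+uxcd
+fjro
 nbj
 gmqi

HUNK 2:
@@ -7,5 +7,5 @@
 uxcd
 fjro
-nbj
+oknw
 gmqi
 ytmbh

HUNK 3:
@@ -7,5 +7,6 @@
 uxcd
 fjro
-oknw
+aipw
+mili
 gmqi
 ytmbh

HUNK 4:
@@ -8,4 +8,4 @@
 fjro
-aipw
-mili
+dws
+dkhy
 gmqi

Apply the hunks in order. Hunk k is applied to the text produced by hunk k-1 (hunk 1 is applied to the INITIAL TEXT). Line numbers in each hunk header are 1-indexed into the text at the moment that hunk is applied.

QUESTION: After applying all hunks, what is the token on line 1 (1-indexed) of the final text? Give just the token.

Hunk 1: at line 4 remove [pxs] add [wxmg,uxcd,fjro] -> 11 lines: imc smshh rpid unq igp wxmg uxcd fjro nbj gmqi ytmbh
Hunk 2: at line 7 remove [nbj] add [oknw] -> 11 lines: imc smshh rpid unq igp wxmg uxcd fjro oknw gmqi ytmbh
Hunk 3: at line 7 remove [oknw] add [aipw,mili] -> 12 lines: imc smshh rpid unq igp wxmg uxcd fjro aipw mili gmqi ytmbh
Hunk 4: at line 8 remove [aipw,mili] add [dws,dkhy] -> 12 lines: imc smshh rpid unq igp wxmg uxcd fjro dws dkhy gmqi ytmbh
Final line 1: imc

Answer: imc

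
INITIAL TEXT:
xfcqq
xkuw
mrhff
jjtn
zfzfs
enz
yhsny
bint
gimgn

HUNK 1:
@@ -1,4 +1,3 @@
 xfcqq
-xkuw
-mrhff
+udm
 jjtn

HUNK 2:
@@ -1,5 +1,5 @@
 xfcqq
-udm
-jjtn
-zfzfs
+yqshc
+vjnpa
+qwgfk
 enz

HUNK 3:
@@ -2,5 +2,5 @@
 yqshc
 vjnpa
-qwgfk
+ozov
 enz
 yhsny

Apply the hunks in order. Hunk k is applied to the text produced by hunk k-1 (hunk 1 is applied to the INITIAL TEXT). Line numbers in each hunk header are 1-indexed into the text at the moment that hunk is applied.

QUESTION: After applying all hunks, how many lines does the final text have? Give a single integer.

Answer: 8

Derivation:
Hunk 1: at line 1 remove [xkuw,mrhff] add [udm] -> 8 lines: xfcqq udm jjtn zfzfs enz yhsny bint gimgn
Hunk 2: at line 1 remove [udm,jjtn,zfzfs] add [yqshc,vjnpa,qwgfk] -> 8 lines: xfcqq yqshc vjnpa qwgfk enz yhsny bint gimgn
Hunk 3: at line 2 remove [qwgfk] add [ozov] -> 8 lines: xfcqq yqshc vjnpa ozov enz yhsny bint gimgn
Final line count: 8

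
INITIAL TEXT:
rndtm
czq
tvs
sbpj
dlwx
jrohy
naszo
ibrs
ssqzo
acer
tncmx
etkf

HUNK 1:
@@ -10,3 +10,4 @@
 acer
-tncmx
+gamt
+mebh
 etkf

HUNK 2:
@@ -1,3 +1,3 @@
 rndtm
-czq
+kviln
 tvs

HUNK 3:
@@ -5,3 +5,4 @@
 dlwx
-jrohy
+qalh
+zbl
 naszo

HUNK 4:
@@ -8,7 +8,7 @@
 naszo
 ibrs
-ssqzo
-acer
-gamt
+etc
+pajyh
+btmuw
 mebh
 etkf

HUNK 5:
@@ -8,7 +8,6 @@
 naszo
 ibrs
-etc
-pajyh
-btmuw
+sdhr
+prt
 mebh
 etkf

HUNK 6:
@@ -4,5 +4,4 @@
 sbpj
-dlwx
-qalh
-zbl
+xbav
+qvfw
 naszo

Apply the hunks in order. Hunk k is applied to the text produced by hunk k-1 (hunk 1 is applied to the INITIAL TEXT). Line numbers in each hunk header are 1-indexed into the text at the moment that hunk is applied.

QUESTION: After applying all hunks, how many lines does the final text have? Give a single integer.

Hunk 1: at line 10 remove [tncmx] add [gamt,mebh] -> 13 lines: rndtm czq tvs sbpj dlwx jrohy naszo ibrs ssqzo acer gamt mebh etkf
Hunk 2: at line 1 remove [czq] add [kviln] -> 13 lines: rndtm kviln tvs sbpj dlwx jrohy naszo ibrs ssqzo acer gamt mebh etkf
Hunk 3: at line 5 remove [jrohy] add [qalh,zbl] -> 14 lines: rndtm kviln tvs sbpj dlwx qalh zbl naszo ibrs ssqzo acer gamt mebh etkf
Hunk 4: at line 8 remove [ssqzo,acer,gamt] add [etc,pajyh,btmuw] -> 14 lines: rndtm kviln tvs sbpj dlwx qalh zbl naszo ibrs etc pajyh btmuw mebh etkf
Hunk 5: at line 8 remove [etc,pajyh,btmuw] add [sdhr,prt] -> 13 lines: rndtm kviln tvs sbpj dlwx qalh zbl naszo ibrs sdhr prt mebh etkf
Hunk 6: at line 4 remove [dlwx,qalh,zbl] add [xbav,qvfw] -> 12 lines: rndtm kviln tvs sbpj xbav qvfw naszo ibrs sdhr prt mebh etkf
Final line count: 12

Answer: 12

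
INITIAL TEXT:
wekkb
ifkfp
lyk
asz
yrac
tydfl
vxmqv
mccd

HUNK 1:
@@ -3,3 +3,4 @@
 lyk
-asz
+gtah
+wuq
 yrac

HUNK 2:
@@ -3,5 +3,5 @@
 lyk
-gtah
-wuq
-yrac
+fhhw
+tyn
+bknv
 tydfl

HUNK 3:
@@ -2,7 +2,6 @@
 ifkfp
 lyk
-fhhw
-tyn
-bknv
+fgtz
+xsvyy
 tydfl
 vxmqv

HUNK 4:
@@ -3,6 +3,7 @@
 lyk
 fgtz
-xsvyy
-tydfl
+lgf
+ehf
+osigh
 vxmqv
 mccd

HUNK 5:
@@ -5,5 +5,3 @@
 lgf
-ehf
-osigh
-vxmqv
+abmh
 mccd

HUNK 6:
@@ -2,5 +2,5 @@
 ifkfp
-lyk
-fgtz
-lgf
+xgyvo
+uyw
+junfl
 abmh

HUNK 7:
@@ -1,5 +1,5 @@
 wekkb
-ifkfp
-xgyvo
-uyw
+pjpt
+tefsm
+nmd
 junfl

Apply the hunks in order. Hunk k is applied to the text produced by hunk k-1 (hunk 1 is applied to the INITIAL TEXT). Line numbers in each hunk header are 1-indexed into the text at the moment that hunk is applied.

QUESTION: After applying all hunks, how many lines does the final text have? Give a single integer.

Hunk 1: at line 3 remove [asz] add [gtah,wuq] -> 9 lines: wekkb ifkfp lyk gtah wuq yrac tydfl vxmqv mccd
Hunk 2: at line 3 remove [gtah,wuq,yrac] add [fhhw,tyn,bknv] -> 9 lines: wekkb ifkfp lyk fhhw tyn bknv tydfl vxmqv mccd
Hunk 3: at line 2 remove [fhhw,tyn,bknv] add [fgtz,xsvyy] -> 8 lines: wekkb ifkfp lyk fgtz xsvyy tydfl vxmqv mccd
Hunk 4: at line 3 remove [xsvyy,tydfl] add [lgf,ehf,osigh] -> 9 lines: wekkb ifkfp lyk fgtz lgf ehf osigh vxmqv mccd
Hunk 5: at line 5 remove [ehf,osigh,vxmqv] add [abmh] -> 7 lines: wekkb ifkfp lyk fgtz lgf abmh mccd
Hunk 6: at line 2 remove [lyk,fgtz,lgf] add [xgyvo,uyw,junfl] -> 7 lines: wekkb ifkfp xgyvo uyw junfl abmh mccd
Hunk 7: at line 1 remove [ifkfp,xgyvo,uyw] add [pjpt,tefsm,nmd] -> 7 lines: wekkb pjpt tefsm nmd junfl abmh mccd
Final line count: 7

Answer: 7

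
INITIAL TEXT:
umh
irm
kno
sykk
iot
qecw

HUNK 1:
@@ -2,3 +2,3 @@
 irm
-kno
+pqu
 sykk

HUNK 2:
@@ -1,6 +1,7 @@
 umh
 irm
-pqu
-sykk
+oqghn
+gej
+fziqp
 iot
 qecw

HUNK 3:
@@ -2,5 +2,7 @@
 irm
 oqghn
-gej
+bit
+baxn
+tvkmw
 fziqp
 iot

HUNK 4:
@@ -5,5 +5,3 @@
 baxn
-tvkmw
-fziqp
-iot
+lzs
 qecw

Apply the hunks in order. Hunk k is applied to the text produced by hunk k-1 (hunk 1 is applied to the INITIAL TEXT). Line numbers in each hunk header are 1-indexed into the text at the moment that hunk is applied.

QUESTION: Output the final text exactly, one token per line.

Hunk 1: at line 2 remove [kno] add [pqu] -> 6 lines: umh irm pqu sykk iot qecw
Hunk 2: at line 1 remove [pqu,sykk] add [oqghn,gej,fziqp] -> 7 lines: umh irm oqghn gej fziqp iot qecw
Hunk 3: at line 2 remove [gej] add [bit,baxn,tvkmw] -> 9 lines: umh irm oqghn bit baxn tvkmw fziqp iot qecw
Hunk 4: at line 5 remove [tvkmw,fziqp,iot] add [lzs] -> 7 lines: umh irm oqghn bit baxn lzs qecw

Answer: umh
irm
oqghn
bit
baxn
lzs
qecw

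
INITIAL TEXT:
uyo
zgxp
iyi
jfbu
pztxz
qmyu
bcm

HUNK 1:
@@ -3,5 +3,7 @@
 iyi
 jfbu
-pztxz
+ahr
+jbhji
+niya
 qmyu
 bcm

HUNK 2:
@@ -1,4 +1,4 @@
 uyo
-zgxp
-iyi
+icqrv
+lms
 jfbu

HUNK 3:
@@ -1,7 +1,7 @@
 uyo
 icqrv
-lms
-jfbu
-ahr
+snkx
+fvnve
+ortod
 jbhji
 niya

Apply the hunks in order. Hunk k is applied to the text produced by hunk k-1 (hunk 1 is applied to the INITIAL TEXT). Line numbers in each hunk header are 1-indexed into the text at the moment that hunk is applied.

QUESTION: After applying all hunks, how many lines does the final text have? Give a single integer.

Answer: 9

Derivation:
Hunk 1: at line 3 remove [pztxz] add [ahr,jbhji,niya] -> 9 lines: uyo zgxp iyi jfbu ahr jbhji niya qmyu bcm
Hunk 2: at line 1 remove [zgxp,iyi] add [icqrv,lms] -> 9 lines: uyo icqrv lms jfbu ahr jbhji niya qmyu bcm
Hunk 3: at line 1 remove [lms,jfbu,ahr] add [snkx,fvnve,ortod] -> 9 lines: uyo icqrv snkx fvnve ortod jbhji niya qmyu bcm
Final line count: 9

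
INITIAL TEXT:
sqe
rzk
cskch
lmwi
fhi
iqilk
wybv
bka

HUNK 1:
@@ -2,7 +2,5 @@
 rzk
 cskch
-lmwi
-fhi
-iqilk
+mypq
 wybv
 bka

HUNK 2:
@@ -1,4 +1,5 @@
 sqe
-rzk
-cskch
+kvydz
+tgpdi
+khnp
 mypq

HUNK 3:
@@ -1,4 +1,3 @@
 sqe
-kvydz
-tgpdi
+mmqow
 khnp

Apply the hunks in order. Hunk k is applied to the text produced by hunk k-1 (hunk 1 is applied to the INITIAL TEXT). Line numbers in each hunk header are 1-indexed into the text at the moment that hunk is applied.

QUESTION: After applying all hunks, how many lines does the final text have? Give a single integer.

Hunk 1: at line 2 remove [lmwi,fhi,iqilk] add [mypq] -> 6 lines: sqe rzk cskch mypq wybv bka
Hunk 2: at line 1 remove [rzk,cskch] add [kvydz,tgpdi,khnp] -> 7 lines: sqe kvydz tgpdi khnp mypq wybv bka
Hunk 3: at line 1 remove [kvydz,tgpdi] add [mmqow] -> 6 lines: sqe mmqow khnp mypq wybv bka
Final line count: 6

Answer: 6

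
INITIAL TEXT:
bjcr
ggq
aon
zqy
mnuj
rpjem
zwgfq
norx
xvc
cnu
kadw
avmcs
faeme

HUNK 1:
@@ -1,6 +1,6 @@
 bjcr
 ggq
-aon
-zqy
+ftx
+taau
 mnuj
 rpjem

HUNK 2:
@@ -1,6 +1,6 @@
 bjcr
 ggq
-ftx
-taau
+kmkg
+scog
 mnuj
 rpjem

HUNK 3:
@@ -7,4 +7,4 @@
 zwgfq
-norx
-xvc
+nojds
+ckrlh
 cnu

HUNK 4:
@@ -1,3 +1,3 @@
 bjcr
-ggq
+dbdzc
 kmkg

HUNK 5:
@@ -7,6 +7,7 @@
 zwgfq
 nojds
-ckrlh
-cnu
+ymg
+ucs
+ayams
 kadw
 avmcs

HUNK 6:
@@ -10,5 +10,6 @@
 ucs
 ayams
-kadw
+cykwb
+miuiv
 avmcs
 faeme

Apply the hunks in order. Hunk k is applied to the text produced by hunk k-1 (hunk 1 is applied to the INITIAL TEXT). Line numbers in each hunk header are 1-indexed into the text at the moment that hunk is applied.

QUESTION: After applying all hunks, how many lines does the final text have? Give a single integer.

Hunk 1: at line 1 remove [aon,zqy] add [ftx,taau] -> 13 lines: bjcr ggq ftx taau mnuj rpjem zwgfq norx xvc cnu kadw avmcs faeme
Hunk 2: at line 1 remove [ftx,taau] add [kmkg,scog] -> 13 lines: bjcr ggq kmkg scog mnuj rpjem zwgfq norx xvc cnu kadw avmcs faeme
Hunk 3: at line 7 remove [norx,xvc] add [nojds,ckrlh] -> 13 lines: bjcr ggq kmkg scog mnuj rpjem zwgfq nojds ckrlh cnu kadw avmcs faeme
Hunk 4: at line 1 remove [ggq] add [dbdzc] -> 13 lines: bjcr dbdzc kmkg scog mnuj rpjem zwgfq nojds ckrlh cnu kadw avmcs faeme
Hunk 5: at line 7 remove [ckrlh,cnu] add [ymg,ucs,ayams] -> 14 lines: bjcr dbdzc kmkg scog mnuj rpjem zwgfq nojds ymg ucs ayams kadw avmcs faeme
Hunk 6: at line 10 remove [kadw] add [cykwb,miuiv] -> 15 lines: bjcr dbdzc kmkg scog mnuj rpjem zwgfq nojds ymg ucs ayams cykwb miuiv avmcs faeme
Final line count: 15

Answer: 15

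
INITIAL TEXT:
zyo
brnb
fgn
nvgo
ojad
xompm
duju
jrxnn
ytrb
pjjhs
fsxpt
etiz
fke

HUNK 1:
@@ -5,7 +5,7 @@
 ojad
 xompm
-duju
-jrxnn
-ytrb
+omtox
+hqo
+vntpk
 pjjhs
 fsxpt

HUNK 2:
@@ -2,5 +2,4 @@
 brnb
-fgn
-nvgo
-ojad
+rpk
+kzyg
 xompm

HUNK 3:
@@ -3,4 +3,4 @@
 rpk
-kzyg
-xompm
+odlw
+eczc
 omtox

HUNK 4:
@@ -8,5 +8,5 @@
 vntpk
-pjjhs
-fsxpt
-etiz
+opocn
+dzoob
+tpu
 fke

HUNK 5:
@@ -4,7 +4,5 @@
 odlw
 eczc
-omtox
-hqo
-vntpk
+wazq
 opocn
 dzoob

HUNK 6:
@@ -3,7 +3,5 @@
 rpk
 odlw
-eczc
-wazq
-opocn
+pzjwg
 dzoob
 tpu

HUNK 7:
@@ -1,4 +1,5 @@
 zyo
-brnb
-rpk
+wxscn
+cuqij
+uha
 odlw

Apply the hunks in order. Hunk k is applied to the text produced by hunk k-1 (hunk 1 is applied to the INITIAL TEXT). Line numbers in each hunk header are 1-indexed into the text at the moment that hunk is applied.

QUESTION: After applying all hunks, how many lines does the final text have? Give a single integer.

Hunk 1: at line 5 remove [duju,jrxnn,ytrb] add [omtox,hqo,vntpk] -> 13 lines: zyo brnb fgn nvgo ojad xompm omtox hqo vntpk pjjhs fsxpt etiz fke
Hunk 2: at line 2 remove [fgn,nvgo,ojad] add [rpk,kzyg] -> 12 lines: zyo brnb rpk kzyg xompm omtox hqo vntpk pjjhs fsxpt etiz fke
Hunk 3: at line 3 remove [kzyg,xompm] add [odlw,eczc] -> 12 lines: zyo brnb rpk odlw eczc omtox hqo vntpk pjjhs fsxpt etiz fke
Hunk 4: at line 8 remove [pjjhs,fsxpt,etiz] add [opocn,dzoob,tpu] -> 12 lines: zyo brnb rpk odlw eczc omtox hqo vntpk opocn dzoob tpu fke
Hunk 5: at line 4 remove [omtox,hqo,vntpk] add [wazq] -> 10 lines: zyo brnb rpk odlw eczc wazq opocn dzoob tpu fke
Hunk 6: at line 3 remove [eczc,wazq,opocn] add [pzjwg] -> 8 lines: zyo brnb rpk odlw pzjwg dzoob tpu fke
Hunk 7: at line 1 remove [brnb,rpk] add [wxscn,cuqij,uha] -> 9 lines: zyo wxscn cuqij uha odlw pzjwg dzoob tpu fke
Final line count: 9

Answer: 9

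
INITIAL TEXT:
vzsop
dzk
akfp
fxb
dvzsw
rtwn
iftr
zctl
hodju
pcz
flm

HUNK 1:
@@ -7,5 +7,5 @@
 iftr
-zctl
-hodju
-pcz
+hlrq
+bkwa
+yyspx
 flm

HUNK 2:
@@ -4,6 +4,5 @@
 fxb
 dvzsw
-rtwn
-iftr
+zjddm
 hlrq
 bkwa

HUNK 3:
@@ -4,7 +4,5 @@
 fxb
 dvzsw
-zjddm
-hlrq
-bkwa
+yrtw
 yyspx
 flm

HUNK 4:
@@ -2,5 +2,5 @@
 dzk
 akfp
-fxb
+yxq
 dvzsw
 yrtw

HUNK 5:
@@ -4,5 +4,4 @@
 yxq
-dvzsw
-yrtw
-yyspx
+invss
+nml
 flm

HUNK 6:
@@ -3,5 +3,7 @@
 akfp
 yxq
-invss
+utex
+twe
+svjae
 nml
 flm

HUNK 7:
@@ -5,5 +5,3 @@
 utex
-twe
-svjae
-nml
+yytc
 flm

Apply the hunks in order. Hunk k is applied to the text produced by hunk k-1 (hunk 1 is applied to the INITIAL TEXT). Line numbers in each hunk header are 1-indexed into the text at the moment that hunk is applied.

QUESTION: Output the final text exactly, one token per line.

Answer: vzsop
dzk
akfp
yxq
utex
yytc
flm

Derivation:
Hunk 1: at line 7 remove [zctl,hodju,pcz] add [hlrq,bkwa,yyspx] -> 11 lines: vzsop dzk akfp fxb dvzsw rtwn iftr hlrq bkwa yyspx flm
Hunk 2: at line 4 remove [rtwn,iftr] add [zjddm] -> 10 lines: vzsop dzk akfp fxb dvzsw zjddm hlrq bkwa yyspx flm
Hunk 3: at line 4 remove [zjddm,hlrq,bkwa] add [yrtw] -> 8 lines: vzsop dzk akfp fxb dvzsw yrtw yyspx flm
Hunk 4: at line 2 remove [fxb] add [yxq] -> 8 lines: vzsop dzk akfp yxq dvzsw yrtw yyspx flm
Hunk 5: at line 4 remove [dvzsw,yrtw,yyspx] add [invss,nml] -> 7 lines: vzsop dzk akfp yxq invss nml flm
Hunk 6: at line 3 remove [invss] add [utex,twe,svjae] -> 9 lines: vzsop dzk akfp yxq utex twe svjae nml flm
Hunk 7: at line 5 remove [twe,svjae,nml] add [yytc] -> 7 lines: vzsop dzk akfp yxq utex yytc flm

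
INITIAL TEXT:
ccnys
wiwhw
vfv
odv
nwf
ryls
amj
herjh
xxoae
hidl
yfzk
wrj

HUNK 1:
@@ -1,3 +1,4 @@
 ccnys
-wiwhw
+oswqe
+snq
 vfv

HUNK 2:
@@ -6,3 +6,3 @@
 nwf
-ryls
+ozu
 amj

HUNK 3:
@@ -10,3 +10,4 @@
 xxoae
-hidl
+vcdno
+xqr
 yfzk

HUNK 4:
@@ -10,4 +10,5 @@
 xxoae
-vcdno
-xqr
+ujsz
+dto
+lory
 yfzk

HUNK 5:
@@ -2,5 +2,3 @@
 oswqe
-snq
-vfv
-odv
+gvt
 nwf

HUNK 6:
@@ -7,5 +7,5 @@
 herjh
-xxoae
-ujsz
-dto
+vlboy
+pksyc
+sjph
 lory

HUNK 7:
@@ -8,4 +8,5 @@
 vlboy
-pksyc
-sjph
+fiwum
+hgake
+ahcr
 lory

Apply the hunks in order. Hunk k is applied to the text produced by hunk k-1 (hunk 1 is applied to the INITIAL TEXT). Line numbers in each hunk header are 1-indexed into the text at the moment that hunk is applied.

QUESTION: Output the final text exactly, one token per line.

Answer: ccnys
oswqe
gvt
nwf
ozu
amj
herjh
vlboy
fiwum
hgake
ahcr
lory
yfzk
wrj

Derivation:
Hunk 1: at line 1 remove [wiwhw] add [oswqe,snq] -> 13 lines: ccnys oswqe snq vfv odv nwf ryls amj herjh xxoae hidl yfzk wrj
Hunk 2: at line 6 remove [ryls] add [ozu] -> 13 lines: ccnys oswqe snq vfv odv nwf ozu amj herjh xxoae hidl yfzk wrj
Hunk 3: at line 10 remove [hidl] add [vcdno,xqr] -> 14 lines: ccnys oswqe snq vfv odv nwf ozu amj herjh xxoae vcdno xqr yfzk wrj
Hunk 4: at line 10 remove [vcdno,xqr] add [ujsz,dto,lory] -> 15 lines: ccnys oswqe snq vfv odv nwf ozu amj herjh xxoae ujsz dto lory yfzk wrj
Hunk 5: at line 2 remove [snq,vfv,odv] add [gvt] -> 13 lines: ccnys oswqe gvt nwf ozu amj herjh xxoae ujsz dto lory yfzk wrj
Hunk 6: at line 7 remove [xxoae,ujsz,dto] add [vlboy,pksyc,sjph] -> 13 lines: ccnys oswqe gvt nwf ozu amj herjh vlboy pksyc sjph lory yfzk wrj
Hunk 7: at line 8 remove [pksyc,sjph] add [fiwum,hgake,ahcr] -> 14 lines: ccnys oswqe gvt nwf ozu amj herjh vlboy fiwum hgake ahcr lory yfzk wrj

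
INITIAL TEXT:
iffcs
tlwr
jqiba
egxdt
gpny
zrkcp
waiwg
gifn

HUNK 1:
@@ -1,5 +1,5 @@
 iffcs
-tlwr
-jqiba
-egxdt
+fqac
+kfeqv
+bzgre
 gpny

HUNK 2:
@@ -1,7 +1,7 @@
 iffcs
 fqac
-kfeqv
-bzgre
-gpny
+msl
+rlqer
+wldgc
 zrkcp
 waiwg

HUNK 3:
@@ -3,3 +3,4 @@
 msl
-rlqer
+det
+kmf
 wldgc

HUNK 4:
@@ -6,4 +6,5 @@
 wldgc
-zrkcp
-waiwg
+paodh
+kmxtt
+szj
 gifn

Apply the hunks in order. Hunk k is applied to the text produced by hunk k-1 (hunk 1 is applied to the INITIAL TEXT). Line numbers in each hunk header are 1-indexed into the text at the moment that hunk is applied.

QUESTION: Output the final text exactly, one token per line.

Answer: iffcs
fqac
msl
det
kmf
wldgc
paodh
kmxtt
szj
gifn

Derivation:
Hunk 1: at line 1 remove [tlwr,jqiba,egxdt] add [fqac,kfeqv,bzgre] -> 8 lines: iffcs fqac kfeqv bzgre gpny zrkcp waiwg gifn
Hunk 2: at line 1 remove [kfeqv,bzgre,gpny] add [msl,rlqer,wldgc] -> 8 lines: iffcs fqac msl rlqer wldgc zrkcp waiwg gifn
Hunk 3: at line 3 remove [rlqer] add [det,kmf] -> 9 lines: iffcs fqac msl det kmf wldgc zrkcp waiwg gifn
Hunk 4: at line 6 remove [zrkcp,waiwg] add [paodh,kmxtt,szj] -> 10 lines: iffcs fqac msl det kmf wldgc paodh kmxtt szj gifn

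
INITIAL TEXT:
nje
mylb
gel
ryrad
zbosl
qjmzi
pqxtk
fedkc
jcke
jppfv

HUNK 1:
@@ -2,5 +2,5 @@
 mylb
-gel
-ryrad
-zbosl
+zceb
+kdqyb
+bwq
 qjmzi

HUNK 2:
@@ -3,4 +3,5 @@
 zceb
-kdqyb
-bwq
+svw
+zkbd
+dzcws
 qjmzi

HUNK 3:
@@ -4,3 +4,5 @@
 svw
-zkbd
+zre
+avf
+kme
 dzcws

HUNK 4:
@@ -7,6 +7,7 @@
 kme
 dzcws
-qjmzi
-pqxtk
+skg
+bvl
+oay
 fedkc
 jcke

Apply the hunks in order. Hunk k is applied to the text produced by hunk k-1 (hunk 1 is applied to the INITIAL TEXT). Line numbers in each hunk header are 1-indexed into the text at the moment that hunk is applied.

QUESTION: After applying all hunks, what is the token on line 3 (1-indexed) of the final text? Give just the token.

Hunk 1: at line 2 remove [gel,ryrad,zbosl] add [zceb,kdqyb,bwq] -> 10 lines: nje mylb zceb kdqyb bwq qjmzi pqxtk fedkc jcke jppfv
Hunk 2: at line 3 remove [kdqyb,bwq] add [svw,zkbd,dzcws] -> 11 lines: nje mylb zceb svw zkbd dzcws qjmzi pqxtk fedkc jcke jppfv
Hunk 3: at line 4 remove [zkbd] add [zre,avf,kme] -> 13 lines: nje mylb zceb svw zre avf kme dzcws qjmzi pqxtk fedkc jcke jppfv
Hunk 4: at line 7 remove [qjmzi,pqxtk] add [skg,bvl,oay] -> 14 lines: nje mylb zceb svw zre avf kme dzcws skg bvl oay fedkc jcke jppfv
Final line 3: zceb

Answer: zceb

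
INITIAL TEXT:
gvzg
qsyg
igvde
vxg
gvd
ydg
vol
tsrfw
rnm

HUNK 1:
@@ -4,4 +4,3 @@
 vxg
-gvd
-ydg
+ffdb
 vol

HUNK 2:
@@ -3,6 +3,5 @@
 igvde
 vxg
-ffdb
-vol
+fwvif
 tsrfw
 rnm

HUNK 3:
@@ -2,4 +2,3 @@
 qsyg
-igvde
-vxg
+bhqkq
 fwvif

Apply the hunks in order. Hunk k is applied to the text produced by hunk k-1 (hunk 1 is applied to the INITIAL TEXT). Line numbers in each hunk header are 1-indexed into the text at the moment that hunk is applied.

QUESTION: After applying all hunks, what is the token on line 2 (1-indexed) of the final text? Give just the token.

Hunk 1: at line 4 remove [gvd,ydg] add [ffdb] -> 8 lines: gvzg qsyg igvde vxg ffdb vol tsrfw rnm
Hunk 2: at line 3 remove [ffdb,vol] add [fwvif] -> 7 lines: gvzg qsyg igvde vxg fwvif tsrfw rnm
Hunk 3: at line 2 remove [igvde,vxg] add [bhqkq] -> 6 lines: gvzg qsyg bhqkq fwvif tsrfw rnm
Final line 2: qsyg

Answer: qsyg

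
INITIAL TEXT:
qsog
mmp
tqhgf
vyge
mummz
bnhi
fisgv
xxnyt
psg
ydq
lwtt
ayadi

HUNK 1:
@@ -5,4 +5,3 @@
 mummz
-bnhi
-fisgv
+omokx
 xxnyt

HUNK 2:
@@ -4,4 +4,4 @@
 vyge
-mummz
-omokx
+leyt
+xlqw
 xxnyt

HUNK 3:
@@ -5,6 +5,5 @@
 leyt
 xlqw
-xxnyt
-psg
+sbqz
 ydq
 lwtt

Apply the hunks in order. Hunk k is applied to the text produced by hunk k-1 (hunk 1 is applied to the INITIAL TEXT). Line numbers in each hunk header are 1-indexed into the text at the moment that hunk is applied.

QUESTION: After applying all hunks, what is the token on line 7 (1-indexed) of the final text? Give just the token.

Hunk 1: at line 5 remove [bnhi,fisgv] add [omokx] -> 11 lines: qsog mmp tqhgf vyge mummz omokx xxnyt psg ydq lwtt ayadi
Hunk 2: at line 4 remove [mummz,omokx] add [leyt,xlqw] -> 11 lines: qsog mmp tqhgf vyge leyt xlqw xxnyt psg ydq lwtt ayadi
Hunk 3: at line 5 remove [xxnyt,psg] add [sbqz] -> 10 lines: qsog mmp tqhgf vyge leyt xlqw sbqz ydq lwtt ayadi
Final line 7: sbqz

Answer: sbqz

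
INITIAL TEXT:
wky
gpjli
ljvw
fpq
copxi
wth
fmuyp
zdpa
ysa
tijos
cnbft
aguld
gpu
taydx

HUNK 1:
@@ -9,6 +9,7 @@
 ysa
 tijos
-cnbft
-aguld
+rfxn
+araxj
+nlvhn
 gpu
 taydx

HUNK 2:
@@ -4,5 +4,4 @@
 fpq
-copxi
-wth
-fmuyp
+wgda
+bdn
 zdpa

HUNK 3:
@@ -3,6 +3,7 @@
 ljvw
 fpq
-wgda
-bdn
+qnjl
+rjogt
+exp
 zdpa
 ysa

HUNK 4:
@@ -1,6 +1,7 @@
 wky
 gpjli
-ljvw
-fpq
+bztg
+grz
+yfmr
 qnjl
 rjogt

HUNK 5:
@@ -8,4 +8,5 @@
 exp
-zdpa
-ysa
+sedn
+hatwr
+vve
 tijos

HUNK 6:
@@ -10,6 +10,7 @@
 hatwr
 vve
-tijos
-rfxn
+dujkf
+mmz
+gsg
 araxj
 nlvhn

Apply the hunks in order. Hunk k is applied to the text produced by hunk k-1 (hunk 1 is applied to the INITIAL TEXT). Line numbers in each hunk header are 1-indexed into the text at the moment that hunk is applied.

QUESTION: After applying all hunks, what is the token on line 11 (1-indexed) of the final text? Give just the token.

Answer: vve

Derivation:
Hunk 1: at line 9 remove [cnbft,aguld] add [rfxn,araxj,nlvhn] -> 15 lines: wky gpjli ljvw fpq copxi wth fmuyp zdpa ysa tijos rfxn araxj nlvhn gpu taydx
Hunk 2: at line 4 remove [copxi,wth,fmuyp] add [wgda,bdn] -> 14 lines: wky gpjli ljvw fpq wgda bdn zdpa ysa tijos rfxn araxj nlvhn gpu taydx
Hunk 3: at line 3 remove [wgda,bdn] add [qnjl,rjogt,exp] -> 15 lines: wky gpjli ljvw fpq qnjl rjogt exp zdpa ysa tijos rfxn araxj nlvhn gpu taydx
Hunk 4: at line 1 remove [ljvw,fpq] add [bztg,grz,yfmr] -> 16 lines: wky gpjli bztg grz yfmr qnjl rjogt exp zdpa ysa tijos rfxn araxj nlvhn gpu taydx
Hunk 5: at line 8 remove [zdpa,ysa] add [sedn,hatwr,vve] -> 17 lines: wky gpjli bztg grz yfmr qnjl rjogt exp sedn hatwr vve tijos rfxn araxj nlvhn gpu taydx
Hunk 6: at line 10 remove [tijos,rfxn] add [dujkf,mmz,gsg] -> 18 lines: wky gpjli bztg grz yfmr qnjl rjogt exp sedn hatwr vve dujkf mmz gsg araxj nlvhn gpu taydx
Final line 11: vve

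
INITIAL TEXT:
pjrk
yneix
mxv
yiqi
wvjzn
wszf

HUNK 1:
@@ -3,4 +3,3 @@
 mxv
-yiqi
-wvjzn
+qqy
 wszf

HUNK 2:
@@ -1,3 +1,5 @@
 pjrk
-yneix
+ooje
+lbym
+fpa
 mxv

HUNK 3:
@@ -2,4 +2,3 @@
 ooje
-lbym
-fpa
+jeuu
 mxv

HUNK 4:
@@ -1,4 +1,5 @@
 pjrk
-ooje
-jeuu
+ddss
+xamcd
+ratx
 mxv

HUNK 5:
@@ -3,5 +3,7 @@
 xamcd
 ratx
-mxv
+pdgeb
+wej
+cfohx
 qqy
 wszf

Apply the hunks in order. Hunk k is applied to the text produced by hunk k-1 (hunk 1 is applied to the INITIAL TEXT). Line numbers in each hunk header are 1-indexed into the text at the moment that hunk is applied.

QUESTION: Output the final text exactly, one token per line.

Hunk 1: at line 3 remove [yiqi,wvjzn] add [qqy] -> 5 lines: pjrk yneix mxv qqy wszf
Hunk 2: at line 1 remove [yneix] add [ooje,lbym,fpa] -> 7 lines: pjrk ooje lbym fpa mxv qqy wszf
Hunk 3: at line 2 remove [lbym,fpa] add [jeuu] -> 6 lines: pjrk ooje jeuu mxv qqy wszf
Hunk 4: at line 1 remove [ooje,jeuu] add [ddss,xamcd,ratx] -> 7 lines: pjrk ddss xamcd ratx mxv qqy wszf
Hunk 5: at line 3 remove [mxv] add [pdgeb,wej,cfohx] -> 9 lines: pjrk ddss xamcd ratx pdgeb wej cfohx qqy wszf

Answer: pjrk
ddss
xamcd
ratx
pdgeb
wej
cfohx
qqy
wszf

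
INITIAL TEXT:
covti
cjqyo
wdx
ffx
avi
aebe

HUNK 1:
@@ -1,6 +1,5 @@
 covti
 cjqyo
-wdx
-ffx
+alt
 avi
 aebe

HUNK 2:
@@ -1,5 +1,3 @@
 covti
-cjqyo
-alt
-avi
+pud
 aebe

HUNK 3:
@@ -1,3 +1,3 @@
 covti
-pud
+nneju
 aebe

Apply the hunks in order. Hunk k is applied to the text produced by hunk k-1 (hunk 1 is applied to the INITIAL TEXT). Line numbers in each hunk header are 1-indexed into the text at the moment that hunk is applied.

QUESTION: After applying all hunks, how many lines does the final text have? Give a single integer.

Answer: 3

Derivation:
Hunk 1: at line 1 remove [wdx,ffx] add [alt] -> 5 lines: covti cjqyo alt avi aebe
Hunk 2: at line 1 remove [cjqyo,alt,avi] add [pud] -> 3 lines: covti pud aebe
Hunk 3: at line 1 remove [pud] add [nneju] -> 3 lines: covti nneju aebe
Final line count: 3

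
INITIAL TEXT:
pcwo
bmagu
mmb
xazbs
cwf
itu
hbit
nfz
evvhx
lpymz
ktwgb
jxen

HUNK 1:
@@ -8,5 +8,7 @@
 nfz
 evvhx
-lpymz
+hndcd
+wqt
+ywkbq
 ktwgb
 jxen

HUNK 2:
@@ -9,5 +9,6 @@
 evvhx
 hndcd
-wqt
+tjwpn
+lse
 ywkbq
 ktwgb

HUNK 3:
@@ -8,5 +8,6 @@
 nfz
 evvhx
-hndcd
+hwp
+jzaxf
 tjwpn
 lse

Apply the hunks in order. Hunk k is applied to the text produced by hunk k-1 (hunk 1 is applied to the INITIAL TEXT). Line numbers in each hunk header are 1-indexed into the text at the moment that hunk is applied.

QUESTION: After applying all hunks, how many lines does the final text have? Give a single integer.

Hunk 1: at line 8 remove [lpymz] add [hndcd,wqt,ywkbq] -> 14 lines: pcwo bmagu mmb xazbs cwf itu hbit nfz evvhx hndcd wqt ywkbq ktwgb jxen
Hunk 2: at line 9 remove [wqt] add [tjwpn,lse] -> 15 lines: pcwo bmagu mmb xazbs cwf itu hbit nfz evvhx hndcd tjwpn lse ywkbq ktwgb jxen
Hunk 3: at line 8 remove [hndcd] add [hwp,jzaxf] -> 16 lines: pcwo bmagu mmb xazbs cwf itu hbit nfz evvhx hwp jzaxf tjwpn lse ywkbq ktwgb jxen
Final line count: 16

Answer: 16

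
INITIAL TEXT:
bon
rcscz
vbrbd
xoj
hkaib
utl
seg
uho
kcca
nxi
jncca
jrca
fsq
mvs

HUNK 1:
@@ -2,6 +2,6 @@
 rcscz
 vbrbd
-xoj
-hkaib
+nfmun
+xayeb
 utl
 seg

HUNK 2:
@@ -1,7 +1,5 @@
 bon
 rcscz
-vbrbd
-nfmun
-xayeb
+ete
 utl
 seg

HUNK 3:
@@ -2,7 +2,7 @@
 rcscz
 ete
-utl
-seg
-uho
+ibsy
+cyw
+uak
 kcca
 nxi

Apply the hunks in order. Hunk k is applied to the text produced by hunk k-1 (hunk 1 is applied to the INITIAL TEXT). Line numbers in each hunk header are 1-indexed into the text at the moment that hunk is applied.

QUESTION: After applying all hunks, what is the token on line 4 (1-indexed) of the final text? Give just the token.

Hunk 1: at line 2 remove [xoj,hkaib] add [nfmun,xayeb] -> 14 lines: bon rcscz vbrbd nfmun xayeb utl seg uho kcca nxi jncca jrca fsq mvs
Hunk 2: at line 1 remove [vbrbd,nfmun,xayeb] add [ete] -> 12 lines: bon rcscz ete utl seg uho kcca nxi jncca jrca fsq mvs
Hunk 3: at line 2 remove [utl,seg,uho] add [ibsy,cyw,uak] -> 12 lines: bon rcscz ete ibsy cyw uak kcca nxi jncca jrca fsq mvs
Final line 4: ibsy

Answer: ibsy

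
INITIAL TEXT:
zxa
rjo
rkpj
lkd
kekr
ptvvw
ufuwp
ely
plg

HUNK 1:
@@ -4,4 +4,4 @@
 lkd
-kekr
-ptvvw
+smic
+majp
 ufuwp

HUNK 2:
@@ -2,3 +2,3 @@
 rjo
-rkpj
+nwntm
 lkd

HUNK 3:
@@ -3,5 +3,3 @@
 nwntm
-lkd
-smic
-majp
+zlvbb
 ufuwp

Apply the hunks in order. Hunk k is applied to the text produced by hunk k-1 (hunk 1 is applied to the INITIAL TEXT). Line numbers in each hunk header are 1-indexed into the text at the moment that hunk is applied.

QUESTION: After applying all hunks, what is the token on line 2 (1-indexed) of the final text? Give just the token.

Answer: rjo

Derivation:
Hunk 1: at line 4 remove [kekr,ptvvw] add [smic,majp] -> 9 lines: zxa rjo rkpj lkd smic majp ufuwp ely plg
Hunk 2: at line 2 remove [rkpj] add [nwntm] -> 9 lines: zxa rjo nwntm lkd smic majp ufuwp ely plg
Hunk 3: at line 3 remove [lkd,smic,majp] add [zlvbb] -> 7 lines: zxa rjo nwntm zlvbb ufuwp ely plg
Final line 2: rjo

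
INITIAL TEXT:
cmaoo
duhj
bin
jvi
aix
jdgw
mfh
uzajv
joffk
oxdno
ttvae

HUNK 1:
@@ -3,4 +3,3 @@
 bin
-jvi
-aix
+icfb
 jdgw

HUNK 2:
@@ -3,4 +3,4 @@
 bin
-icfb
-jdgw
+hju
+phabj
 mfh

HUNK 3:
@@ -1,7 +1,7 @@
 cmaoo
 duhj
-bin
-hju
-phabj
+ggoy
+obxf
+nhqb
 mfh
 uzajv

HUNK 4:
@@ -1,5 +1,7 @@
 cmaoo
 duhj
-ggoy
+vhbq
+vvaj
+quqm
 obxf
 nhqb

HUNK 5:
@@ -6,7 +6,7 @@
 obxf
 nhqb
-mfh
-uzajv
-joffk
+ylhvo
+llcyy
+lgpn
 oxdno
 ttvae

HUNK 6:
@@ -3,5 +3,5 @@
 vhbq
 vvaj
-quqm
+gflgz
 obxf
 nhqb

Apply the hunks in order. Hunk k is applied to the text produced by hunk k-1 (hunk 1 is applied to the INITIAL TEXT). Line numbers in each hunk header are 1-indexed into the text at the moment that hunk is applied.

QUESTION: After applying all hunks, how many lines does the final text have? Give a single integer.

Hunk 1: at line 3 remove [jvi,aix] add [icfb] -> 10 lines: cmaoo duhj bin icfb jdgw mfh uzajv joffk oxdno ttvae
Hunk 2: at line 3 remove [icfb,jdgw] add [hju,phabj] -> 10 lines: cmaoo duhj bin hju phabj mfh uzajv joffk oxdno ttvae
Hunk 3: at line 1 remove [bin,hju,phabj] add [ggoy,obxf,nhqb] -> 10 lines: cmaoo duhj ggoy obxf nhqb mfh uzajv joffk oxdno ttvae
Hunk 4: at line 1 remove [ggoy] add [vhbq,vvaj,quqm] -> 12 lines: cmaoo duhj vhbq vvaj quqm obxf nhqb mfh uzajv joffk oxdno ttvae
Hunk 5: at line 6 remove [mfh,uzajv,joffk] add [ylhvo,llcyy,lgpn] -> 12 lines: cmaoo duhj vhbq vvaj quqm obxf nhqb ylhvo llcyy lgpn oxdno ttvae
Hunk 6: at line 3 remove [quqm] add [gflgz] -> 12 lines: cmaoo duhj vhbq vvaj gflgz obxf nhqb ylhvo llcyy lgpn oxdno ttvae
Final line count: 12

Answer: 12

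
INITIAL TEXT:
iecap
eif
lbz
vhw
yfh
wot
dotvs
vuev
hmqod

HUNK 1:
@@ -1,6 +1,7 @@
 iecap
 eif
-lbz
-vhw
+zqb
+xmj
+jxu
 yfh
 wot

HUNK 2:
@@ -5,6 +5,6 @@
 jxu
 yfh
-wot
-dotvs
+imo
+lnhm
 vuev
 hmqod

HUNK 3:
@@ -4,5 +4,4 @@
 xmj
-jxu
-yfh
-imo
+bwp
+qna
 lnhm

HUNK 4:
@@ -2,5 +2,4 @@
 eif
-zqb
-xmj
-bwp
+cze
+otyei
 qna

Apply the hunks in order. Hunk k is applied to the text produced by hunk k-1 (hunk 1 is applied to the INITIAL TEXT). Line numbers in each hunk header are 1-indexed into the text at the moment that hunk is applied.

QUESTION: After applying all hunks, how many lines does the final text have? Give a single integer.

Hunk 1: at line 1 remove [lbz,vhw] add [zqb,xmj,jxu] -> 10 lines: iecap eif zqb xmj jxu yfh wot dotvs vuev hmqod
Hunk 2: at line 5 remove [wot,dotvs] add [imo,lnhm] -> 10 lines: iecap eif zqb xmj jxu yfh imo lnhm vuev hmqod
Hunk 3: at line 4 remove [jxu,yfh,imo] add [bwp,qna] -> 9 lines: iecap eif zqb xmj bwp qna lnhm vuev hmqod
Hunk 4: at line 2 remove [zqb,xmj,bwp] add [cze,otyei] -> 8 lines: iecap eif cze otyei qna lnhm vuev hmqod
Final line count: 8

Answer: 8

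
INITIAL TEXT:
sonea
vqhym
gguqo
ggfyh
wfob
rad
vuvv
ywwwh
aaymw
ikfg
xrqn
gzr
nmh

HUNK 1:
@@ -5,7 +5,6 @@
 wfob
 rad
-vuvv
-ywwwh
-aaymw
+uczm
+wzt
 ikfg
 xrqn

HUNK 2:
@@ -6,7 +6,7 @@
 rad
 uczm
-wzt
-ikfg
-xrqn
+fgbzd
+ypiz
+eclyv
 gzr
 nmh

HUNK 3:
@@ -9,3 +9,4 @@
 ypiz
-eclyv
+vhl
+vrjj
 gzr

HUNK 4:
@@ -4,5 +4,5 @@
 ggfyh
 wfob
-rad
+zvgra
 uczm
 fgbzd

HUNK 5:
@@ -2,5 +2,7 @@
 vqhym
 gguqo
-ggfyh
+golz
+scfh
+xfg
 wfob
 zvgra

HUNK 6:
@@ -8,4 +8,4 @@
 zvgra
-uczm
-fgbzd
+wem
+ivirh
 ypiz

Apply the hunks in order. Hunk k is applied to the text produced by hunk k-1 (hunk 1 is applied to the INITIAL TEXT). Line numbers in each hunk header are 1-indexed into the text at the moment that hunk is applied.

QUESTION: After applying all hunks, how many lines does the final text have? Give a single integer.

Hunk 1: at line 5 remove [vuvv,ywwwh,aaymw] add [uczm,wzt] -> 12 lines: sonea vqhym gguqo ggfyh wfob rad uczm wzt ikfg xrqn gzr nmh
Hunk 2: at line 6 remove [wzt,ikfg,xrqn] add [fgbzd,ypiz,eclyv] -> 12 lines: sonea vqhym gguqo ggfyh wfob rad uczm fgbzd ypiz eclyv gzr nmh
Hunk 3: at line 9 remove [eclyv] add [vhl,vrjj] -> 13 lines: sonea vqhym gguqo ggfyh wfob rad uczm fgbzd ypiz vhl vrjj gzr nmh
Hunk 4: at line 4 remove [rad] add [zvgra] -> 13 lines: sonea vqhym gguqo ggfyh wfob zvgra uczm fgbzd ypiz vhl vrjj gzr nmh
Hunk 5: at line 2 remove [ggfyh] add [golz,scfh,xfg] -> 15 lines: sonea vqhym gguqo golz scfh xfg wfob zvgra uczm fgbzd ypiz vhl vrjj gzr nmh
Hunk 6: at line 8 remove [uczm,fgbzd] add [wem,ivirh] -> 15 lines: sonea vqhym gguqo golz scfh xfg wfob zvgra wem ivirh ypiz vhl vrjj gzr nmh
Final line count: 15

Answer: 15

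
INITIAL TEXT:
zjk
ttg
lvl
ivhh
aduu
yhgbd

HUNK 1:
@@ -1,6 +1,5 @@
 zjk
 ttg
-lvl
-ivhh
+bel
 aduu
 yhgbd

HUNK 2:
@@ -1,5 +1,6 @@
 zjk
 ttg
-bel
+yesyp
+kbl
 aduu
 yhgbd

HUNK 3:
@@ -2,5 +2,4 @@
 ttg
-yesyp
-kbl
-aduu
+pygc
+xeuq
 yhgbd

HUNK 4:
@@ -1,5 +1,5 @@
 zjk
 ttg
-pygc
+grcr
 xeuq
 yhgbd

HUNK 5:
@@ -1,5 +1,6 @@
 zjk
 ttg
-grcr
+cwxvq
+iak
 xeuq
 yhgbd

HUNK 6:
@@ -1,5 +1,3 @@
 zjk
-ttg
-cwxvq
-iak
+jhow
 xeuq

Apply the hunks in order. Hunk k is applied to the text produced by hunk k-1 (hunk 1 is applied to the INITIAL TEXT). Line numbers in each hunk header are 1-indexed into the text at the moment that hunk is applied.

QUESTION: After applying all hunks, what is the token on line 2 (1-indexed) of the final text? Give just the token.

Answer: jhow

Derivation:
Hunk 1: at line 1 remove [lvl,ivhh] add [bel] -> 5 lines: zjk ttg bel aduu yhgbd
Hunk 2: at line 1 remove [bel] add [yesyp,kbl] -> 6 lines: zjk ttg yesyp kbl aduu yhgbd
Hunk 3: at line 2 remove [yesyp,kbl,aduu] add [pygc,xeuq] -> 5 lines: zjk ttg pygc xeuq yhgbd
Hunk 4: at line 1 remove [pygc] add [grcr] -> 5 lines: zjk ttg grcr xeuq yhgbd
Hunk 5: at line 1 remove [grcr] add [cwxvq,iak] -> 6 lines: zjk ttg cwxvq iak xeuq yhgbd
Hunk 6: at line 1 remove [ttg,cwxvq,iak] add [jhow] -> 4 lines: zjk jhow xeuq yhgbd
Final line 2: jhow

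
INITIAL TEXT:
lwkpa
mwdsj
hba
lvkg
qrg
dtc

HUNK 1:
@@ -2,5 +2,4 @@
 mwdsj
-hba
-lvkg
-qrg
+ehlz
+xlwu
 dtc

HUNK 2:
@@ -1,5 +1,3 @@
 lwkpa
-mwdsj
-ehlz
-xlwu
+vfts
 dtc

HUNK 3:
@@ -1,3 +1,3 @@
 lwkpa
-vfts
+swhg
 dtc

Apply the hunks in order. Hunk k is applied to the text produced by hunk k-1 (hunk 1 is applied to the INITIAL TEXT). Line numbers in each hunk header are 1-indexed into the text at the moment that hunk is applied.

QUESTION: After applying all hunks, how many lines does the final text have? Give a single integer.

Answer: 3

Derivation:
Hunk 1: at line 2 remove [hba,lvkg,qrg] add [ehlz,xlwu] -> 5 lines: lwkpa mwdsj ehlz xlwu dtc
Hunk 2: at line 1 remove [mwdsj,ehlz,xlwu] add [vfts] -> 3 lines: lwkpa vfts dtc
Hunk 3: at line 1 remove [vfts] add [swhg] -> 3 lines: lwkpa swhg dtc
Final line count: 3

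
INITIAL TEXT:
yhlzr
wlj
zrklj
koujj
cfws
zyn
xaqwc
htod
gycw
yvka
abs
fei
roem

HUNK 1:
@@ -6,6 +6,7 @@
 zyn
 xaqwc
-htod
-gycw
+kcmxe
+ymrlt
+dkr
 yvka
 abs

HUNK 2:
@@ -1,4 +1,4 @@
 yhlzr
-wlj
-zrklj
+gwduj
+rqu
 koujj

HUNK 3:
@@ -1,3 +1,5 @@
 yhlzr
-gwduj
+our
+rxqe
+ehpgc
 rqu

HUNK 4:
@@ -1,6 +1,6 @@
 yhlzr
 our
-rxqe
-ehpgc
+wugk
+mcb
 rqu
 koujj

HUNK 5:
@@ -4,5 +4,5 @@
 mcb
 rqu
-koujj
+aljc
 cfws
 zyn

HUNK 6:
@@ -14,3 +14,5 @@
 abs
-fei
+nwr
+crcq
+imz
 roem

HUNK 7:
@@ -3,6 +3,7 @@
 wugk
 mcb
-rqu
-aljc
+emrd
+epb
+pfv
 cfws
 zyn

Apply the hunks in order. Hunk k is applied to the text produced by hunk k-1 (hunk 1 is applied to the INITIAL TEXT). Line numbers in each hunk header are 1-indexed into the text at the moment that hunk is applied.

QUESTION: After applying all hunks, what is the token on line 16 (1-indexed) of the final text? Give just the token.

Hunk 1: at line 6 remove [htod,gycw] add [kcmxe,ymrlt,dkr] -> 14 lines: yhlzr wlj zrklj koujj cfws zyn xaqwc kcmxe ymrlt dkr yvka abs fei roem
Hunk 2: at line 1 remove [wlj,zrklj] add [gwduj,rqu] -> 14 lines: yhlzr gwduj rqu koujj cfws zyn xaqwc kcmxe ymrlt dkr yvka abs fei roem
Hunk 3: at line 1 remove [gwduj] add [our,rxqe,ehpgc] -> 16 lines: yhlzr our rxqe ehpgc rqu koujj cfws zyn xaqwc kcmxe ymrlt dkr yvka abs fei roem
Hunk 4: at line 1 remove [rxqe,ehpgc] add [wugk,mcb] -> 16 lines: yhlzr our wugk mcb rqu koujj cfws zyn xaqwc kcmxe ymrlt dkr yvka abs fei roem
Hunk 5: at line 4 remove [koujj] add [aljc] -> 16 lines: yhlzr our wugk mcb rqu aljc cfws zyn xaqwc kcmxe ymrlt dkr yvka abs fei roem
Hunk 6: at line 14 remove [fei] add [nwr,crcq,imz] -> 18 lines: yhlzr our wugk mcb rqu aljc cfws zyn xaqwc kcmxe ymrlt dkr yvka abs nwr crcq imz roem
Hunk 7: at line 3 remove [rqu,aljc] add [emrd,epb,pfv] -> 19 lines: yhlzr our wugk mcb emrd epb pfv cfws zyn xaqwc kcmxe ymrlt dkr yvka abs nwr crcq imz roem
Final line 16: nwr

Answer: nwr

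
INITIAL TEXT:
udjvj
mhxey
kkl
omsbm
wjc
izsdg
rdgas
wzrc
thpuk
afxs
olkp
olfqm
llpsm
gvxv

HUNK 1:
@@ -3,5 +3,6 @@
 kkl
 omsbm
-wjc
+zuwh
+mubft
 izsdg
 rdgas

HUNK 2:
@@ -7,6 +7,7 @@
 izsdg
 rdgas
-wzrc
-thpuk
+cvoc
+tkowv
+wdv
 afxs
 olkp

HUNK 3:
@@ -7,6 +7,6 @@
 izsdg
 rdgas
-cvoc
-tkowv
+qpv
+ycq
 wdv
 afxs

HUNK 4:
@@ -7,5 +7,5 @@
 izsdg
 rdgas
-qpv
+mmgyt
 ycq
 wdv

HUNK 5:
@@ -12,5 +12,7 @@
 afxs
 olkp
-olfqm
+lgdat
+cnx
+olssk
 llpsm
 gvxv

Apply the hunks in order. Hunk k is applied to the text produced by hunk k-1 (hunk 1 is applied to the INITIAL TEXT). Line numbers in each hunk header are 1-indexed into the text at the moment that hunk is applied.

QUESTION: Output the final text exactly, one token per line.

Hunk 1: at line 3 remove [wjc] add [zuwh,mubft] -> 15 lines: udjvj mhxey kkl omsbm zuwh mubft izsdg rdgas wzrc thpuk afxs olkp olfqm llpsm gvxv
Hunk 2: at line 7 remove [wzrc,thpuk] add [cvoc,tkowv,wdv] -> 16 lines: udjvj mhxey kkl omsbm zuwh mubft izsdg rdgas cvoc tkowv wdv afxs olkp olfqm llpsm gvxv
Hunk 3: at line 7 remove [cvoc,tkowv] add [qpv,ycq] -> 16 lines: udjvj mhxey kkl omsbm zuwh mubft izsdg rdgas qpv ycq wdv afxs olkp olfqm llpsm gvxv
Hunk 4: at line 7 remove [qpv] add [mmgyt] -> 16 lines: udjvj mhxey kkl omsbm zuwh mubft izsdg rdgas mmgyt ycq wdv afxs olkp olfqm llpsm gvxv
Hunk 5: at line 12 remove [olfqm] add [lgdat,cnx,olssk] -> 18 lines: udjvj mhxey kkl omsbm zuwh mubft izsdg rdgas mmgyt ycq wdv afxs olkp lgdat cnx olssk llpsm gvxv

Answer: udjvj
mhxey
kkl
omsbm
zuwh
mubft
izsdg
rdgas
mmgyt
ycq
wdv
afxs
olkp
lgdat
cnx
olssk
llpsm
gvxv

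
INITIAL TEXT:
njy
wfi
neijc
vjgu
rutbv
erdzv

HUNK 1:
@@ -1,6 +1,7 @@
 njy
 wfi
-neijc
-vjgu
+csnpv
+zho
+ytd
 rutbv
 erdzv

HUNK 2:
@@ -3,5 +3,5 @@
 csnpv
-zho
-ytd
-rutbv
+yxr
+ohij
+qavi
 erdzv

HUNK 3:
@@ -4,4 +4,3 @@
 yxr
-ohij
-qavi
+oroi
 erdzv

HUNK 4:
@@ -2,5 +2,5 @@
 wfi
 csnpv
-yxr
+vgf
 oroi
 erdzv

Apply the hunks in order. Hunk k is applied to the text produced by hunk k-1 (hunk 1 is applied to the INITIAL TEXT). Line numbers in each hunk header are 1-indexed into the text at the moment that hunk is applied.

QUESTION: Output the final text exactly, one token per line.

Hunk 1: at line 1 remove [neijc,vjgu] add [csnpv,zho,ytd] -> 7 lines: njy wfi csnpv zho ytd rutbv erdzv
Hunk 2: at line 3 remove [zho,ytd,rutbv] add [yxr,ohij,qavi] -> 7 lines: njy wfi csnpv yxr ohij qavi erdzv
Hunk 3: at line 4 remove [ohij,qavi] add [oroi] -> 6 lines: njy wfi csnpv yxr oroi erdzv
Hunk 4: at line 2 remove [yxr] add [vgf] -> 6 lines: njy wfi csnpv vgf oroi erdzv

Answer: njy
wfi
csnpv
vgf
oroi
erdzv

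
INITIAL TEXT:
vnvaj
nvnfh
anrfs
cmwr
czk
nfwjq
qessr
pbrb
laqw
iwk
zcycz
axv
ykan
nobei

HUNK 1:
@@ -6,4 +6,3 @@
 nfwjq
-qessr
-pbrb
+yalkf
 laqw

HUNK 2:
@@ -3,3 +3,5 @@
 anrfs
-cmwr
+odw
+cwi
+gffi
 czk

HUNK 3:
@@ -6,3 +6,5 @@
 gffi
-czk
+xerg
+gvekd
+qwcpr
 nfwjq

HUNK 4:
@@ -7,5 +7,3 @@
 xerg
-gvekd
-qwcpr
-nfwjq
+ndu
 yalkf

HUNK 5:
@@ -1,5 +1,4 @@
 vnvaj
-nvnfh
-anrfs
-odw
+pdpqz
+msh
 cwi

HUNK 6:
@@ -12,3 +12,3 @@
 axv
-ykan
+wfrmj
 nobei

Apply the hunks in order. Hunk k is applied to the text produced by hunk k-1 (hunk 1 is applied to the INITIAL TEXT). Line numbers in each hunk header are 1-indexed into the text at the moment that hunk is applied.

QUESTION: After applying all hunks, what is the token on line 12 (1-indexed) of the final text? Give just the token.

Hunk 1: at line 6 remove [qessr,pbrb] add [yalkf] -> 13 lines: vnvaj nvnfh anrfs cmwr czk nfwjq yalkf laqw iwk zcycz axv ykan nobei
Hunk 2: at line 3 remove [cmwr] add [odw,cwi,gffi] -> 15 lines: vnvaj nvnfh anrfs odw cwi gffi czk nfwjq yalkf laqw iwk zcycz axv ykan nobei
Hunk 3: at line 6 remove [czk] add [xerg,gvekd,qwcpr] -> 17 lines: vnvaj nvnfh anrfs odw cwi gffi xerg gvekd qwcpr nfwjq yalkf laqw iwk zcycz axv ykan nobei
Hunk 4: at line 7 remove [gvekd,qwcpr,nfwjq] add [ndu] -> 15 lines: vnvaj nvnfh anrfs odw cwi gffi xerg ndu yalkf laqw iwk zcycz axv ykan nobei
Hunk 5: at line 1 remove [nvnfh,anrfs,odw] add [pdpqz,msh] -> 14 lines: vnvaj pdpqz msh cwi gffi xerg ndu yalkf laqw iwk zcycz axv ykan nobei
Hunk 6: at line 12 remove [ykan] add [wfrmj] -> 14 lines: vnvaj pdpqz msh cwi gffi xerg ndu yalkf laqw iwk zcycz axv wfrmj nobei
Final line 12: axv

Answer: axv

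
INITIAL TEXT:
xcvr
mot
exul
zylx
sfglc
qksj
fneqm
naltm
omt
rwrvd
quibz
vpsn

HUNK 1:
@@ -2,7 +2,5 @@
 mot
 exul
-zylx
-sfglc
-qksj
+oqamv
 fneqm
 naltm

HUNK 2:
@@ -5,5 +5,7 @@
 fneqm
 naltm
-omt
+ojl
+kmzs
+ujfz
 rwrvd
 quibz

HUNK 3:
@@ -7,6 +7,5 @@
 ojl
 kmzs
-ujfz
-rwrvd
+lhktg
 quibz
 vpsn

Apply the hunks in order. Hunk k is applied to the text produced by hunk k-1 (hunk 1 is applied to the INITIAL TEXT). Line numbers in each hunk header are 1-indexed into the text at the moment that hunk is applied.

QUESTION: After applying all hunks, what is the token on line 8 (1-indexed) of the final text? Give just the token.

Answer: kmzs

Derivation:
Hunk 1: at line 2 remove [zylx,sfglc,qksj] add [oqamv] -> 10 lines: xcvr mot exul oqamv fneqm naltm omt rwrvd quibz vpsn
Hunk 2: at line 5 remove [omt] add [ojl,kmzs,ujfz] -> 12 lines: xcvr mot exul oqamv fneqm naltm ojl kmzs ujfz rwrvd quibz vpsn
Hunk 3: at line 7 remove [ujfz,rwrvd] add [lhktg] -> 11 lines: xcvr mot exul oqamv fneqm naltm ojl kmzs lhktg quibz vpsn
Final line 8: kmzs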